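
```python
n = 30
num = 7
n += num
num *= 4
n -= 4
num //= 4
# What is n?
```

Trace (tracking n):
n = 30  # -> n = 30
num = 7  # -> num = 7
n += num  # -> n = 37
num *= 4  # -> num = 28
n -= 4  # -> n = 33
num //= 4  # -> num = 7

Answer: 33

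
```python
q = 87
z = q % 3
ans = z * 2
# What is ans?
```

Answer: 0

Derivation:
Trace (tracking ans):
q = 87  # -> q = 87
z = q % 3  # -> z = 0
ans = z * 2  # -> ans = 0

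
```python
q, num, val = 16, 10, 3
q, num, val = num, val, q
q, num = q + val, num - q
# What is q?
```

Trace (tracking q):
q, num, val = (16, 10, 3)  # -> q = 16, num = 10, val = 3
q, num, val = (num, val, q)  # -> q = 10, num = 3, val = 16
q, num = (q + val, num - q)  # -> q = 26, num = -7

Answer: 26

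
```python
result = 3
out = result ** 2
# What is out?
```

Trace (tracking out):
result = 3  # -> result = 3
out = result ** 2  # -> out = 9

Answer: 9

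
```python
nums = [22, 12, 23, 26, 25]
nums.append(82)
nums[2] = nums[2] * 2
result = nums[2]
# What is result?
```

Answer: 46

Derivation:
Trace (tracking result):
nums = [22, 12, 23, 26, 25]  # -> nums = [22, 12, 23, 26, 25]
nums.append(82)  # -> nums = [22, 12, 23, 26, 25, 82]
nums[2] = nums[2] * 2  # -> nums = [22, 12, 46, 26, 25, 82]
result = nums[2]  # -> result = 46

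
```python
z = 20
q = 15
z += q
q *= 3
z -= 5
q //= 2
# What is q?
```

Trace (tracking q):
z = 20  # -> z = 20
q = 15  # -> q = 15
z += q  # -> z = 35
q *= 3  # -> q = 45
z -= 5  # -> z = 30
q //= 2  # -> q = 22

Answer: 22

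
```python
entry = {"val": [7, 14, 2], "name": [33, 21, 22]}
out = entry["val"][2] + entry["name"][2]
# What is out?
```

Trace (tracking out):
entry = {'val': [7, 14, 2], 'name': [33, 21, 22]}  # -> entry = {'val': [7, 14, 2], 'name': [33, 21, 22]}
out = entry['val'][2] + entry['name'][2]  # -> out = 24

Answer: 24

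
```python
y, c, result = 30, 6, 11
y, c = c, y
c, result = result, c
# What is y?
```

Trace (tracking y):
y, c, result = (30, 6, 11)  # -> y = 30, c = 6, result = 11
y, c = (c, y)  # -> y = 6, c = 30
c, result = (result, c)  # -> c = 11, result = 30

Answer: 6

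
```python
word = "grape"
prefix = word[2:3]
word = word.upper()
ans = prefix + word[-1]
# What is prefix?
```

Answer: 'a'

Derivation:
Trace (tracking prefix):
word = 'grape'  # -> word = 'grape'
prefix = word[2:3]  # -> prefix = 'a'
word = word.upper()  # -> word = 'GRAPE'
ans = prefix + word[-1]  # -> ans = 'aE'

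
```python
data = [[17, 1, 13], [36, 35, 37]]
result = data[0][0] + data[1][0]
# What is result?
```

Answer: 53

Derivation:
Trace (tracking result):
data = [[17, 1, 13], [36, 35, 37]]  # -> data = [[17, 1, 13], [36, 35, 37]]
result = data[0][0] + data[1][0]  # -> result = 53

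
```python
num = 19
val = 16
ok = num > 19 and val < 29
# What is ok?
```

Trace (tracking ok):
num = 19  # -> num = 19
val = 16  # -> val = 16
ok = num > 19 and val < 29  # -> ok = False

Answer: False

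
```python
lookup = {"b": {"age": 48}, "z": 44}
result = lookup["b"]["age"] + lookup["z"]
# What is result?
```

Trace (tracking result):
lookup = {'b': {'age': 48}, 'z': 44}  # -> lookup = {'b': {'age': 48}, 'z': 44}
result = lookup['b']['age'] + lookup['z']  # -> result = 92

Answer: 92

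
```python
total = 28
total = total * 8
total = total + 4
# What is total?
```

Answer: 228

Derivation:
Trace (tracking total):
total = 28  # -> total = 28
total = total * 8  # -> total = 224
total = total + 4  # -> total = 228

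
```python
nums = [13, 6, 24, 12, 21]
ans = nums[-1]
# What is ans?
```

Answer: 21

Derivation:
Trace (tracking ans):
nums = [13, 6, 24, 12, 21]  # -> nums = [13, 6, 24, 12, 21]
ans = nums[-1]  # -> ans = 21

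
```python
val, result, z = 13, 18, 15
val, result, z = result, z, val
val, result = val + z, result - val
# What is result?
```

Answer: -3

Derivation:
Trace (tracking result):
val, result, z = (13, 18, 15)  # -> val = 13, result = 18, z = 15
val, result, z = (result, z, val)  # -> val = 18, result = 15, z = 13
val, result = (val + z, result - val)  # -> val = 31, result = -3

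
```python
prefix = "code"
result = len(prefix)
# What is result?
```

Trace (tracking result):
prefix = 'code'  # -> prefix = 'code'
result = len(prefix)  # -> result = 4

Answer: 4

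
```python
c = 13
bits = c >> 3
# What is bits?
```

Trace (tracking bits):
c = 13  # -> c = 13
bits = c >> 3  # -> bits = 1

Answer: 1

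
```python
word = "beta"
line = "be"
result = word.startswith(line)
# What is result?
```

Answer: True

Derivation:
Trace (tracking result):
word = 'beta'  # -> word = 'beta'
line = 'be'  # -> line = 'be'
result = word.startswith(line)  # -> result = True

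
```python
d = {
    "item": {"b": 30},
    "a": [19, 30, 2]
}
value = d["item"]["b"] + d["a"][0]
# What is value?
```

Answer: 49

Derivation:
Trace (tracking value):
d = {'item': {'b': 30}, 'a': [19, 30, 2]}  # -> d = {'item': {'b': 30}, 'a': [19, 30, 2]}
value = d['item']['b'] + d['a'][0]  # -> value = 49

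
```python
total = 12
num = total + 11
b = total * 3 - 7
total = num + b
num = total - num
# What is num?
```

Trace (tracking num):
total = 12  # -> total = 12
num = total + 11  # -> num = 23
b = total * 3 - 7  # -> b = 29
total = num + b  # -> total = 52
num = total - num  # -> num = 29

Answer: 29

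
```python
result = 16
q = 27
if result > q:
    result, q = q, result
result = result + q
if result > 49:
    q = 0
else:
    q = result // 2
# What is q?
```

Answer: 21

Derivation:
Trace (tracking q):
result = 16  # -> result = 16
q = 27  # -> q = 27
if result > q:  # condition is False
result = result + q  # -> result = 43
if result > 49:  # condition is False
else:
    q = result // 2  # -> q = 21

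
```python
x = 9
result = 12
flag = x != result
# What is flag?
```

Trace (tracking flag):
x = 9  # -> x = 9
result = 12  # -> result = 12
flag = x != result  # -> flag = True

Answer: True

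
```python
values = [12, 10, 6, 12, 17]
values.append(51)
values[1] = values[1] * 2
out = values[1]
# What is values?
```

Trace (tracking values):
values = [12, 10, 6, 12, 17]  # -> values = [12, 10, 6, 12, 17]
values.append(51)  # -> values = [12, 10, 6, 12, 17, 51]
values[1] = values[1] * 2  # -> values = [12, 20, 6, 12, 17, 51]
out = values[1]  # -> out = 20

Answer: [12, 20, 6, 12, 17, 51]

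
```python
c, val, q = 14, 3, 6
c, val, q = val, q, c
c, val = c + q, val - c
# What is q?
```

Trace (tracking q):
c, val, q = (14, 3, 6)  # -> c = 14, val = 3, q = 6
c, val, q = (val, q, c)  # -> c = 3, val = 6, q = 14
c, val = (c + q, val - c)  # -> c = 17, val = 3

Answer: 14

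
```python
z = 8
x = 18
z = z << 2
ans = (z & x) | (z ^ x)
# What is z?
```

Answer: 32

Derivation:
Trace (tracking z):
z = 8  # -> z = 8
x = 18  # -> x = 18
z = z << 2  # -> z = 32
ans = z & x | z ^ x  # -> ans = 50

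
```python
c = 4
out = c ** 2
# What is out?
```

Answer: 16

Derivation:
Trace (tracking out):
c = 4  # -> c = 4
out = c ** 2  # -> out = 16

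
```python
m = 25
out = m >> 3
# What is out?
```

Answer: 3

Derivation:
Trace (tracking out):
m = 25  # -> m = 25
out = m >> 3  # -> out = 3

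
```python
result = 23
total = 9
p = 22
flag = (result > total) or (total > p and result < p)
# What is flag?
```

Trace (tracking flag):
result = 23  # -> result = 23
total = 9  # -> total = 9
p = 22  # -> p = 22
flag = result > total or (total > p and result < p)  # -> flag = True

Answer: True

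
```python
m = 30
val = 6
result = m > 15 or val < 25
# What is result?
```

Answer: True

Derivation:
Trace (tracking result):
m = 30  # -> m = 30
val = 6  # -> val = 6
result = m > 15 or val < 25  # -> result = True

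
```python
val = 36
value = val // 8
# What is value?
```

Answer: 4

Derivation:
Trace (tracking value):
val = 36  # -> val = 36
value = val // 8  # -> value = 4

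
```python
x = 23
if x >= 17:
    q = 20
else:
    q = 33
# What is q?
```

Trace (tracking q):
x = 23  # -> x = 23
if x >= 17:  # condition is True
    q = 20  # -> q = 20

Answer: 20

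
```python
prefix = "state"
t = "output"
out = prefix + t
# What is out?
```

Trace (tracking out):
prefix = 'state'  # -> prefix = 'state'
t = 'output'  # -> t = 'output'
out = prefix + t  # -> out = 'stateoutput'

Answer: 'stateoutput'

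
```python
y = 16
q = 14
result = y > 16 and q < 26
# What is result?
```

Trace (tracking result):
y = 16  # -> y = 16
q = 14  # -> q = 14
result = y > 16 and q < 26  # -> result = False

Answer: False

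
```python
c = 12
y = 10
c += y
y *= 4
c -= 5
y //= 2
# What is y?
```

Trace (tracking y):
c = 12  # -> c = 12
y = 10  # -> y = 10
c += y  # -> c = 22
y *= 4  # -> y = 40
c -= 5  # -> c = 17
y //= 2  # -> y = 20

Answer: 20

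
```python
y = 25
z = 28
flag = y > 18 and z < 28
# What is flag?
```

Trace (tracking flag):
y = 25  # -> y = 25
z = 28  # -> z = 28
flag = y > 18 and z < 28  # -> flag = False

Answer: False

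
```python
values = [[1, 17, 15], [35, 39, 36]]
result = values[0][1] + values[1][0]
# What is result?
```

Answer: 52

Derivation:
Trace (tracking result):
values = [[1, 17, 15], [35, 39, 36]]  # -> values = [[1, 17, 15], [35, 39, 36]]
result = values[0][1] + values[1][0]  # -> result = 52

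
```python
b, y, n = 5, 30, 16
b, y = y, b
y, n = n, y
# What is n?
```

Trace (tracking n):
b, y, n = (5, 30, 16)  # -> b = 5, y = 30, n = 16
b, y = (y, b)  # -> b = 30, y = 5
y, n = (n, y)  # -> y = 16, n = 5

Answer: 5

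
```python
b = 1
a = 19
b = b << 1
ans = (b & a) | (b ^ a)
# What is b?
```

Trace (tracking b):
b = 1  # -> b = 1
a = 19  # -> a = 19
b = b << 1  # -> b = 2
ans = b & a | b ^ a  # -> ans = 19

Answer: 2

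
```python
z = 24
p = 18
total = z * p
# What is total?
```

Answer: 432

Derivation:
Trace (tracking total):
z = 24  # -> z = 24
p = 18  # -> p = 18
total = z * p  # -> total = 432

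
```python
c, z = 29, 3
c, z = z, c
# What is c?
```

Trace (tracking c):
c, z = (29, 3)  # -> c = 29, z = 3
c, z = (z, c)  # -> c = 3, z = 29

Answer: 3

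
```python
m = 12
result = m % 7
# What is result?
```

Answer: 5

Derivation:
Trace (tracking result):
m = 12  # -> m = 12
result = m % 7  # -> result = 5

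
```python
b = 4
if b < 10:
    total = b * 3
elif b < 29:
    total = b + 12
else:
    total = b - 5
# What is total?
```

Answer: 12

Derivation:
Trace (tracking total):
b = 4  # -> b = 4
if b < 10:  # condition is True
    total = b * 3  # -> total = 12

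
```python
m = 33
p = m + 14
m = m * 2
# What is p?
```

Answer: 47

Derivation:
Trace (tracking p):
m = 33  # -> m = 33
p = m + 14  # -> p = 47
m = m * 2  # -> m = 66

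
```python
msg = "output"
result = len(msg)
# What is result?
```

Answer: 6

Derivation:
Trace (tracking result):
msg = 'output'  # -> msg = 'output'
result = len(msg)  # -> result = 6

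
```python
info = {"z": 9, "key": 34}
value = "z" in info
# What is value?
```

Trace (tracking value):
info = {'z': 9, 'key': 34}  # -> info = {'z': 9, 'key': 34}
value = 'z' in info  # -> value = True

Answer: True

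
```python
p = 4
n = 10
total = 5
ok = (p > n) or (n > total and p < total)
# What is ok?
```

Answer: True

Derivation:
Trace (tracking ok):
p = 4  # -> p = 4
n = 10  # -> n = 10
total = 5  # -> total = 5
ok = p > n or (n > total and p < total)  # -> ok = True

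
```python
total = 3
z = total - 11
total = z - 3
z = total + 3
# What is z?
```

Trace (tracking z):
total = 3  # -> total = 3
z = total - 11  # -> z = -8
total = z - 3  # -> total = -11
z = total + 3  # -> z = -8

Answer: -8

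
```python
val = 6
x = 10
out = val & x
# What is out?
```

Answer: 2

Derivation:
Trace (tracking out):
val = 6  # -> val = 6
x = 10  # -> x = 10
out = val & x  # -> out = 2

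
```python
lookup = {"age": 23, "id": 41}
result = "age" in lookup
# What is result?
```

Trace (tracking result):
lookup = {'age': 23, 'id': 41}  # -> lookup = {'age': 23, 'id': 41}
result = 'age' in lookup  # -> result = True

Answer: True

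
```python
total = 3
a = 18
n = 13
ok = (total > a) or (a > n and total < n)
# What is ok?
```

Trace (tracking ok):
total = 3  # -> total = 3
a = 18  # -> a = 18
n = 13  # -> n = 13
ok = total > a or (a > n and total < n)  # -> ok = True

Answer: True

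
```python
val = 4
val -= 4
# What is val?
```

Answer: 0

Derivation:
Trace (tracking val):
val = 4  # -> val = 4
val -= 4  # -> val = 0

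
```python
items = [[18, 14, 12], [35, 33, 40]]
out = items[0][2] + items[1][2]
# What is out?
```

Trace (tracking out):
items = [[18, 14, 12], [35, 33, 40]]  # -> items = [[18, 14, 12], [35, 33, 40]]
out = items[0][2] + items[1][2]  # -> out = 52

Answer: 52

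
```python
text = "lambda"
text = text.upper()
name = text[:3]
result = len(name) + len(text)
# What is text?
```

Trace (tracking text):
text = 'lambda'  # -> text = 'lambda'
text = text.upper()  # -> text = 'LAMBDA'
name = text[:3]  # -> name = 'LAM'
result = len(name) + len(text)  # -> result = 9

Answer: 'LAMBDA'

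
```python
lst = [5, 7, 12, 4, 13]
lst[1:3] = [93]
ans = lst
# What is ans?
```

Trace (tracking ans):
lst = [5, 7, 12, 4, 13]  # -> lst = [5, 7, 12, 4, 13]
lst[1:3] = [93]  # -> lst = [5, 93, 4, 13]
ans = lst  # -> ans = [5, 93, 4, 13]

Answer: [5, 93, 4, 13]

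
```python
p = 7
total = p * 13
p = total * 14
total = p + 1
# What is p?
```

Trace (tracking p):
p = 7  # -> p = 7
total = p * 13  # -> total = 91
p = total * 14  # -> p = 1274
total = p + 1  # -> total = 1275

Answer: 1274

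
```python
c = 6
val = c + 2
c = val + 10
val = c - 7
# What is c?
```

Trace (tracking c):
c = 6  # -> c = 6
val = c + 2  # -> val = 8
c = val + 10  # -> c = 18
val = c - 7  # -> val = 11

Answer: 18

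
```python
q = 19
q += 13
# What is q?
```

Trace (tracking q):
q = 19  # -> q = 19
q += 13  # -> q = 32

Answer: 32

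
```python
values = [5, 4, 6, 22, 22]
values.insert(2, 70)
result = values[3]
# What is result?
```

Trace (tracking result):
values = [5, 4, 6, 22, 22]  # -> values = [5, 4, 6, 22, 22]
values.insert(2, 70)  # -> values = [5, 4, 70, 6, 22, 22]
result = values[3]  # -> result = 6

Answer: 6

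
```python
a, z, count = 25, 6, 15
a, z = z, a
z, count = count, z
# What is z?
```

Answer: 15

Derivation:
Trace (tracking z):
a, z, count = (25, 6, 15)  # -> a = 25, z = 6, count = 15
a, z = (z, a)  # -> a = 6, z = 25
z, count = (count, z)  # -> z = 15, count = 25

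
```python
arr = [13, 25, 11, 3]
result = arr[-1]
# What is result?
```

Answer: 3

Derivation:
Trace (tracking result):
arr = [13, 25, 11, 3]  # -> arr = [13, 25, 11, 3]
result = arr[-1]  # -> result = 3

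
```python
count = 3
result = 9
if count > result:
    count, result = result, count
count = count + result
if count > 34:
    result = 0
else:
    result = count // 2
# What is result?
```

Trace (tracking result):
count = 3  # -> count = 3
result = 9  # -> result = 9
if count > result:  # condition is False
count = count + result  # -> count = 12
if count > 34:  # condition is False
else:
    result = count // 2  # -> result = 6

Answer: 6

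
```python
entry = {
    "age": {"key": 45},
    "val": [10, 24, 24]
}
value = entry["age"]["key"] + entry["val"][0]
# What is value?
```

Answer: 55

Derivation:
Trace (tracking value):
entry = {'age': {'key': 45}, 'val': [10, 24, 24]}  # -> entry = {'age': {'key': 45}, 'val': [10, 24, 24]}
value = entry['age']['key'] + entry['val'][0]  # -> value = 55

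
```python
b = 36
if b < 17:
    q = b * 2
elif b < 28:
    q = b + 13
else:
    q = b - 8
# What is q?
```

Trace (tracking q):
b = 36  # -> b = 36
if b < 17:  # condition is False
elif b < 28:  # condition is False
else:
    q = b - 8  # -> q = 28

Answer: 28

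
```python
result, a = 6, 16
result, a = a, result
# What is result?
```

Answer: 16

Derivation:
Trace (tracking result):
result, a = (6, 16)  # -> result = 6, a = 16
result, a = (a, result)  # -> result = 16, a = 6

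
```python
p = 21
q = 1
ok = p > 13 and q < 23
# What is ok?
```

Answer: True

Derivation:
Trace (tracking ok):
p = 21  # -> p = 21
q = 1  # -> q = 1
ok = p > 13 and q < 23  # -> ok = True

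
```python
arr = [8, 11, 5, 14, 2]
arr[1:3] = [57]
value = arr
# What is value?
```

Answer: [8, 57, 14, 2]

Derivation:
Trace (tracking value):
arr = [8, 11, 5, 14, 2]  # -> arr = [8, 11, 5, 14, 2]
arr[1:3] = [57]  # -> arr = [8, 57, 14, 2]
value = arr  # -> value = [8, 57, 14, 2]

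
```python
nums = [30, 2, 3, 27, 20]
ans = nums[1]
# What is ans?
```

Answer: 2

Derivation:
Trace (tracking ans):
nums = [30, 2, 3, 27, 20]  # -> nums = [30, 2, 3, 27, 20]
ans = nums[1]  # -> ans = 2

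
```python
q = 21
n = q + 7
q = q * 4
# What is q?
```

Trace (tracking q):
q = 21  # -> q = 21
n = q + 7  # -> n = 28
q = q * 4  # -> q = 84

Answer: 84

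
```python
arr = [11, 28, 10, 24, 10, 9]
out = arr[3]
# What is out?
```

Answer: 24

Derivation:
Trace (tracking out):
arr = [11, 28, 10, 24, 10, 9]  # -> arr = [11, 28, 10, 24, 10, 9]
out = arr[3]  # -> out = 24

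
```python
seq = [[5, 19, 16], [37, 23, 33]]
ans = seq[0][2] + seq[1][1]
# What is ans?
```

Trace (tracking ans):
seq = [[5, 19, 16], [37, 23, 33]]  # -> seq = [[5, 19, 16], [37, 23, 33]]
ans = seq[0][2] + seq[1][1]  # -> ans = 39

Answer: 39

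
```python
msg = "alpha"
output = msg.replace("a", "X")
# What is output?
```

Trace (tracking output):
msg = 'alpha'  # -> msg = 'alpha'
output = msg.replace('a', 'X')  # -> output = 'XlphX'

Answer: 'XlphX'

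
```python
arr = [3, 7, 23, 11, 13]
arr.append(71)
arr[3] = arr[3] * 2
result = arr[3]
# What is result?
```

Trace (tracking result):
arr = [3, 7, 23, 11, 13]  # -> arr = [3, 7, 23, 11, 13]
arr.append(71)  # -> arr = [3, 7, 23, 11, 13, 71]
arr[3] = arr[3] * 2  # -> arr = [3, 7, 23, 22, 13, 71]
result = arr[3]  # -> result = 22

Answer: 22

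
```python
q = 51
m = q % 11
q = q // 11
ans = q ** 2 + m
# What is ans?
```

Trace (tracking ans):
q = 51  # -> q = 51
m = q % 11  # -> m = 7
q = q // 11  # -> q = 4
ans = q ** 2 + m  # -> ans = 23

Answer: 23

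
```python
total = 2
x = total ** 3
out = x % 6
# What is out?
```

Answer: 2

Derivation:
Trace (tracking out):
total = 2  # -> total = 2
x = total ** 3  # -> x = 8
out = x % 6  # -> out = 2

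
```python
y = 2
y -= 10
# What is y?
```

Answer: -8

Derivation:
Trace (tracking y):
y = 2  # -> y = 2
y -= 10  # -> y = -8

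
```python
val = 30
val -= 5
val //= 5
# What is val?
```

Trace (tracking val):
val = 30  # -> val = 30
val -= 5  # -> val = 25
val //= 5  # -> val = 5

Answer: 5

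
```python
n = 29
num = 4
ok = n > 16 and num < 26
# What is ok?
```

Answer: True

Derivation:
Trace (tracking ok):
n = 29  # -> n = 29
num = 4  # -> num = 4
ok = n > 16 and num < 26  # -> ok = True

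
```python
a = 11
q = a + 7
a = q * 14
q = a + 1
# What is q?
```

Answer: 253

Derivation:
Trace (tracking q):
a = 11  # -> a = 11
q = a + 7  # -> q = 18
a = q * 14  # -> a = 252
q = a + 1  # -> q = 253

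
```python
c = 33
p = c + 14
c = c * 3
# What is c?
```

Answer: 99

Derivation:
Trace (tracking c):
c = 33  # -> c = 33
p = c + 14  # -> p = 47
c = c * 3  # -> c = 99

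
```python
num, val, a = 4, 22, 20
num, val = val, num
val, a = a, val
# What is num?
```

Trace (tracking num):
num, val, a = (4, 22, 20)  # -> num = 4, val = 22, a = 20
num, val = (val, num)  # -> num = 22, val = 4
val, a = (a, val)  # -> val = 20, a = 4

Answer: 22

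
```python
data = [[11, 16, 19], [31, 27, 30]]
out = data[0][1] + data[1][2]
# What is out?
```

Answer: 46

Derivation:
Trace (tracking out):
data = [[11, 16, 19], [31, 27, 30]]  # -> data = [[11, 16, 19], [31, 27, 30]]
out = data[0][1] + data[1][2]  # -> out = 46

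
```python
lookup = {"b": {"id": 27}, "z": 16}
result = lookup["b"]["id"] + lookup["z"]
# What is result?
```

Trace (tracking result):
lookup = {'b': {'id': 27}, 'z': 16}  # -> lookup = {'b': {'id': 27}, 'z': 16}
result = lookup['b']['id'] + lookup['z']  # -> result = 43

Answer: 43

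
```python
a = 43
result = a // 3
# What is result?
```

Trace (tracking result):
a = 43  # -> a = 43
result = a // 3  # -> result = 14

Answer: 14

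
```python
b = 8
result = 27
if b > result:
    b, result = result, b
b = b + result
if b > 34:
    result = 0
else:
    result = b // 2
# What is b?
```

Answer: 35

Derivation:
Trace (tracking b):
b = 8  # -> b = 8
result = 27  # -> result = 27
if b > result:  # condition is False
b = b + result  # -> b = 35
if b > 34:  # condition is True
    result = 0  # -> result = 0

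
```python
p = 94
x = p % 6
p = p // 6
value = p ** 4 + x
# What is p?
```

Trace (tracking p):
p = 94  # -> p = 94
x = p % 6  # -> x = 4
p = p // 6  # -> p = 15
value = p ** 4 + x  # -> value = 50629

Answer: 15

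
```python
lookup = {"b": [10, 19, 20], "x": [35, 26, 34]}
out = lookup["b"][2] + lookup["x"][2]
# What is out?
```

Trace (tracking out):
lookup = {'b': [10, 19, 20], 'x': [35, 26, 34]}  # -> lookup = {'b': [10, 19, 20], 'x': [35, 26, 34]}
out = lookup['b'][2] + lookup['x'][2]  # -> out = 54

Answer: 54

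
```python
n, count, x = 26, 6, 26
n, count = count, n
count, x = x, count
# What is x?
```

Trace (tracking x):
n, count, x = (26, 6, 26)  # -> n = 26, count = 6, x = 26
n, count = (count, n)  # -> n = 6, count = 26
count, x = (x, count)  # -> count = 26, x = 26

Answer: 26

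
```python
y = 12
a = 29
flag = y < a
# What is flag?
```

Trace (tracking flag):
y = 12  # -> y = 12
a = 29  # -> a = 29
flag = y < a  # -> flag = True

Answer: True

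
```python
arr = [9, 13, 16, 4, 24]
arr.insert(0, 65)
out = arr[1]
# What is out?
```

Trace (tracking out):
arr = [9, 13, 16, 4, 24]  # -> arr = [9, 13, 16, 4, 24]
arr.insert(0, 65)  # -> arr = [65, 9, 13, 16, 4, 24]
out = arr[1]  # -> out = 9

Answer: 9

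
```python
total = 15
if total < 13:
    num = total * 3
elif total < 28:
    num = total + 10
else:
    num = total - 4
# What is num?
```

Trace (tracking num):
total = 15  # -> total = 15
if total < 13:  # condition is False
elif total < 28:  # condition is True
    num = total + 10  # -> num = 25

Answer: 25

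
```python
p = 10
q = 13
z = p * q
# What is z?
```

Trace (tracking z):
p = 10  # -> p = 10
q = 13  # -> q = 13
z = p * q  # -> z = 130

Answer: 130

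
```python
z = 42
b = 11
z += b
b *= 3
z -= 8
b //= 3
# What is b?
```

Answer: 11

Derivation:
Trace (tracking b):
z = 42  # -> z = 42
b = 11  # -> b = 11
z += b  # -> z = 53
b *= 3  # -> b = 33
z -= 8  # -> z = 45
b //= 3  # -> b = 11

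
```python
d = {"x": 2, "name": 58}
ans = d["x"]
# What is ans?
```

Trace (tracking ans):
d = {'x': 2, 'name': 58}  # -> d = {'x': 2, 'name': 58}
ans = d['x']  # -> ans = 2

Answer: 2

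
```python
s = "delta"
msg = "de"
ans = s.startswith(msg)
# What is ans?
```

Trace (tracking ans):
s = 'delta'  # -> s = 'delta'
msg = 'de'  # -> msg = 'de'
ans = s.startswith(msg)  # -> ans = True

Answer: True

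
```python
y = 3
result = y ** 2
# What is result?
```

Answer: 9

Derivation:
Trace (tracking result):
y = 3  # -> y = 3
result = y ** 2  # -> result = 9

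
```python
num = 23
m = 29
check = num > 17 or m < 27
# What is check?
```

Answer: True

Derivation:
Trace (tracking check):
num = 23  # -> num = 23
m = 29  # -> m = 29
check = num > 17 or m < 27  # -> check = True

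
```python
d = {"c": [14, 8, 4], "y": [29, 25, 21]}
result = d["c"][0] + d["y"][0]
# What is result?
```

Trace (tracking result):
d = {'c': [14, 8, 4], 'y': [29, 25, 21]}  # -> d = {'c': [14, 8, 4], 'y': [29, 25, 21]}
result = d['c'][0] + d['y'][0]  # -> result = 43

Answer: 43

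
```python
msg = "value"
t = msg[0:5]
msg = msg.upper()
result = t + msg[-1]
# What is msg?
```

Answer: 'VALUE'

Derivation:
Trace (tracking msg):
msg = 'value'  # -> msg = 'value'
t = msg[0:5]  # -> t = 'value'
msg = msg.upper()  # -> msg = 'VALUE'
result = t + msg[-1]  # -> result = 'valueE'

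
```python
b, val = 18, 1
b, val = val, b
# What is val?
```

Answer: 18

Derivation:
Trace (tracking val):
b, val = (18, 1)  # -> b = 18, val = 1
b, val = (val, b)  # -> b = 1, val = 18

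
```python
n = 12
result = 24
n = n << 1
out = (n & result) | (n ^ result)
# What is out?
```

Trace (tracking out):
n = 12  # -> n = 12
result = 24  # -> result = 24
n = n << 1  # -> n = 24
out = n & result | n ^ result  # -> out = 24

Answer: 24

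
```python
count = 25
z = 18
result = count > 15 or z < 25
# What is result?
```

Trace (tracking result):
count = 25  # -> count = 25
z = 18  # -> z = 18
result = count > 15 or z < 25  # -> result = True

Answer: True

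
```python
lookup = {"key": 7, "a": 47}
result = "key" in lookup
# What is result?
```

Answer: True

Derivation:
Trace (tracking result):
lookup = {'key': 7, 'a': 47}  # -> lookup = {'key': 7, 'a': 47}
result = 'key' in lookup  # -> result = True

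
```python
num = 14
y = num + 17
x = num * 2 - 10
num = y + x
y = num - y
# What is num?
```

Answer: 49

Derivation:
Trace (tracking num):
num = 14  # -> num = 14
y = num + 17  # -> y = 31
x = num * 2 - 10  # -> x = 18
num = y + x  # -> num = 49
y = num - y  # -> y = 18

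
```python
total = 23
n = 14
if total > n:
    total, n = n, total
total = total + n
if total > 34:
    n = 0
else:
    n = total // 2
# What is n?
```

Answer: 0

Derivation:
Trace (tracking n):
total = 23  # -> total = 23
n = 14  # -> n = 14
if total > n:  # condition is True
    total, n = (n, total)  # -> total = 14, n = 23
total = total + n  # -> total = 37
if total > 34:  # condition is True
    n = 0  # -> n = 0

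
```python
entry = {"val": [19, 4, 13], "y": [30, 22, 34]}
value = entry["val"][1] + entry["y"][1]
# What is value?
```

Trace (tracking value):
entry = {'val': [19, 4, 13], 'y': [30, 22, 34]}  # -> entry = {'val': [19, 4, 13], 'y': [30, 22, 34]}
value = entry['val'][1] + entry['y'][1]  # -> value = 26

Answer: 26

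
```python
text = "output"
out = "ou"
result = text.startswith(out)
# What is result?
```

Trace (tracking result):
text = 'output'  # -> text = 'output'
out = 'ou'  # -> out = 'ou'
result = text.startswith(out)  # -> result = True

Answer: True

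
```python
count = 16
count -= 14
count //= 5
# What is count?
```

Answer: 0

Derivation:
Trace (tracking count):
count = 16  # -> count = 16
count -= 14  # -> count = 2
count //= 5  # -> count = 0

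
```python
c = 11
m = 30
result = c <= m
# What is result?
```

Trace (tracking result):
c = 11  # -> c = 11
m = 30  # -> m = 30
result = c <= m  # -> result = True

Answer: True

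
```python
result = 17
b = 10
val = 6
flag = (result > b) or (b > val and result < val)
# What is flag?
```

Trace (tracking flag):
result = 17  # -> result = 17
b = 10  # -> b = 10
val = 6  # -> val = 6
flag = result > b or (b > val and result < val)  # -> flag = True

Answer: True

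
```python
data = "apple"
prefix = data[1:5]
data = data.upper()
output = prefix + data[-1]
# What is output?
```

Answer: 'ppleE'

Derivation:
Trace (tracking output):
data = 'apple'  # -> data = 'apple'
prefix = data[1:5]  # -> prefix = 'pple'
data = data.upper()  # -> data = 'APPLE'
output = prefix + data[-1]  # -> output = 'ppleE'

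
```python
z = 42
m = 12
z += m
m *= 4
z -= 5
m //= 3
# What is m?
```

Trace (tracking m):
z = 42  # -> z = 42
m = 12  # -> m = 12
z += m  # -> z = 54
m *= 4  # -> m = 48
z -= 5  # -> z = 49
m //= 3  # -> m = 16

Answer: 16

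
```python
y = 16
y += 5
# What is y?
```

Answer: 21

Derivation:
Trace (tracking y):
y = 16  # -> y = 16
y += 5  # -> y = 21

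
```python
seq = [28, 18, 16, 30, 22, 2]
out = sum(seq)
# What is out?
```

Answer: 116

Derivation:
Trace (tracking out):
seq = [28, 18, 16, 30, 22, 2]  # -> seq = [28, 18, 16, 30, 22, 2]
out = sum(seq)  # -> out = 116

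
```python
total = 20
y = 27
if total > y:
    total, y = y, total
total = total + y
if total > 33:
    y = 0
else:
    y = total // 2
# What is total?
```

Answer: 47

Derivation:
Trace (tracking total):
total = 20  # -> total = 20
y = 27  # -> y = 27
if total > y:  # condition is False
total = total + y  # -> total = 47
if total > 33:  # condition is True
    y = 0  # -> y = 0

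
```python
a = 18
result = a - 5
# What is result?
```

Answer: 13

Derivation:
Trace (tracking result):
a = 18  # -> a = 18
result = a - 5  # -> result = 13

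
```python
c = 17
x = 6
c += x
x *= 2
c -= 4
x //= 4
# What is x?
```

Answer: 3

Derivation:
Trace (tracking x):
c = 17  # -> c = 17
x = 6  # -> x = 6
c += x  # -> c = 23
x *= 2  # -> x = 12
c -= 4  # -> c = 19
x //= 4  # -> x = 3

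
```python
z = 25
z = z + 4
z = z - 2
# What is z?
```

Trace (tracking z):
z = 25  # -> z = 25
z = z + 4  # -> z = 29
z = z - 2  # -> z = 27

Answer: 27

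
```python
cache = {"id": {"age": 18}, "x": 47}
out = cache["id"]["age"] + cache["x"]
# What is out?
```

Trace (tracking out):
cache = {'id': {'age': 18}, 'x': 47}  # -> cache = {'id': {'age': 18}, 'x': 47}
out = cache['id']['age'] + cache['x']  # -> out = 65

Answer: 65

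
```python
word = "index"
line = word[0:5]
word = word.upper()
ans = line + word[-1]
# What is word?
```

Trace (tracking word):
word = 'index'  # -> word = 'index'
line = word[0:5]  # -> line = 'index'
word = word.upper()  # -> word = 'INDEX'
ans = line + word[-1]  # -> ans = 'indexX'

Answer: 'INDEX'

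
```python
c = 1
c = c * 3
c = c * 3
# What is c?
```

Trace (tracking c):
c = 1  # -> c = 1
c = c * 3  # -> c = 3
c = c * 3  # -> c = 9

Answer: 9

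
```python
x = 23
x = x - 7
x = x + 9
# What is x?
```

Answer: 25

Derivation:
Trace (tracking x):
x = 23  # -> x = 23
x = x - 7  # -> x = 16
x = x + 9  # -> x = 25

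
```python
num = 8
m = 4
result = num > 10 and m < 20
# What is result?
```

Trace (tracking result):
num = 8  # -> num = 8
m = 4  # -> m = 4
result = num > 10 and m < 20  # -> result = False

Answer: False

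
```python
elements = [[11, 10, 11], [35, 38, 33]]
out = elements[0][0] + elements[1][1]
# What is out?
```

Answer: 49

Derivation:
Trace (tracking out):
elements = [[11, 10, 11], [35, 38, 33]]  # -> elements = [[11, 10, 11], [35, 38, 33]]
out = elements[0][0] + elements[1][1]  # -> out = 49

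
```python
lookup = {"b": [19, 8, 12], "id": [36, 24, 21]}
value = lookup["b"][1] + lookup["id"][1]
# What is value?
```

Trace (tracking value):
lookup = {'b': [19, 8, 12], 'id': [36, 24, 21]}  # -> lookup = {'b': [19, 8, 12], 'id': [36, 24, 21]}
value = lookup['b'][1] + lookup['id'][1]  # -> value = 32

Answer: 32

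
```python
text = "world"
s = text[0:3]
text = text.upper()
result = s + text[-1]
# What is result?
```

Trace (tracking result):
text = 'world'  # -> text = 'world'
s = text[0:3]  # -> s = 'wor'
text = text.upper()  # -> text = 'WORLD'
result = s + text[-1]  # -> result = 'worD'

Answer: 'worD'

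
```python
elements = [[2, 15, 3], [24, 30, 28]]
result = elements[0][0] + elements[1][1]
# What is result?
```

Answer: 32

Derivation:
Trace (tracking result):
elements = [[2, 15, 3], [24, 30, 28]]  # -> elements = [[2, 15, 3], [24, 30, 28]]
result = elements[0][0] + elements[1][1]  # -> result = 32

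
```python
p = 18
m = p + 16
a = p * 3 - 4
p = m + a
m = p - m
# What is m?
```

Trace (tracking m):
p = 18  # -> p = 18
m = p + 16  # -> m = 34
a = p * 3 - 4  # -> a = 50
p = m + a  # -> p = 84
m = p - m  # -> m = 50

Answer: 50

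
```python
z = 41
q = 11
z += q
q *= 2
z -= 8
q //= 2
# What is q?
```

Answer: 11

Derivation:
Trace (tracking q):
z = 41  # -> z = 41
q = 11  # -> q = 11
z += q  # -> z = 52
q *= 2  # -> q = 22
z -= 8  # -> z = 44
q //= 2  # -> q = 11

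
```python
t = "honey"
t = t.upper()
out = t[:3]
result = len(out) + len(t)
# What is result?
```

Answer: 8

Derivation:
Trace (tracking result):
t = 'honey'  # -> t = 'honey'
t = t.upper()  # -> t = 'HONEY'
out = t[:3]  # -> out = 'HON'
result = len(out) + len(t)  # -> result = 8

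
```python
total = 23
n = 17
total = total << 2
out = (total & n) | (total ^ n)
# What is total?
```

Answer: 92

Derivation:
Trace (tracking total):
total = 23  # -> total = 23
n = 17  # -> n = 17
total = total << 2  # -> total = 92
out = total & n | total ^ n  # -> out = 93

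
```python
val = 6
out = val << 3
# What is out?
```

Answer: 48

Derivation:
Trace (tracking out):
val = 6  # -> val = 6
out = val << 3  # -> out = 48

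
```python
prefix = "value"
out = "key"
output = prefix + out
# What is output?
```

Trace (tracking output):
prefix = 'value'  # -> prefix = 'value'
out = 'key'  # -> out = 'key'
output = prefix + out  # -> output = 'valuekey'

Answer: 'valuekey'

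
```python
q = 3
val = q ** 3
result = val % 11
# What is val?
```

Trace (tracking val):
q = 3  # -> q = 3
val = q ** 3  # -> val = 27
result = val % 11  # -> result = 5

Answer: 27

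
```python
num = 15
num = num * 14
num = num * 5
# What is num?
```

Answer: 1050

Derivation:
Trace (tracking num):
num = 15  # -> num = 15
num = num * 14  # -> num = 210
num = num * 5  # -> num = 1050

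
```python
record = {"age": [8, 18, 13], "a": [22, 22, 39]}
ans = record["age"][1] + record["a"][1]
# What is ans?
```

Trace (tracking ans):
record = {'age': [8, 18, 13], 'a': [22, 22, 39]}  # -> record = {'age': [8, 18, 13], 'a': [22, 22, 39]}
ans = record['age'][1] + record['a'][1]  # -> ans = 40

Answer: 40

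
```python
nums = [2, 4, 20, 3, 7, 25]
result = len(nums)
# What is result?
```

Trace (tracking result):
nums = [2, 4, 20, 3, 7, 25]  # -> nums = [2, 4, 20, 3, 7, 25]
result = len(nums)  # -> result = 6

Answer: 6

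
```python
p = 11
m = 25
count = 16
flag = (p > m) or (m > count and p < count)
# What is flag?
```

Trace (tracking flag):
p = 11  # -> p = 11
m = 25  # -> m = 25
count = 16  # -> count = 16
flag = p > m or (m > count and p < count)  # -> flag = True

Answer: True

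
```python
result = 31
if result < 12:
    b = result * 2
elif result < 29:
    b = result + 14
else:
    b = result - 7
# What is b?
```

Trace (tracking b):
result = 31  # -> result = 31
if result < 12:  # condition is False
elif result < 29:  # condition is False
else:
    b = result - 7  # -> b = 24

Answer: 24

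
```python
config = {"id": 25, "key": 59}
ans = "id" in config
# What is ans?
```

Answer: True

Derivation:
Trace (tracking ans):
config = {'id': 25, 'key': 59}  # -> config = {'id': 25, 'key': 59}
ans = 'id' in config  # -> ans = True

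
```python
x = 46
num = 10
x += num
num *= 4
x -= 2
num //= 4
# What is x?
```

Answer: 54

Derivation:
Trace (tracking x):
x = 46  # -> x = 46
num = 10  # -> num = 10
x += num  # -> x = 56
num *= 4  # -> num = 40
x -= 2  # -> x = 54
num //= 4  # -> num = 10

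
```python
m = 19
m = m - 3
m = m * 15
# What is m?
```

Answer: 240

Derivation:
Trace (tracking m):
m = 19  # -> m = 19
m = m - 3  # -> m = 16
m = m * 15  # -> m = 240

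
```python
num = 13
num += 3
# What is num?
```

Trace (tracking num):
num = 13  # -> num = 13
num += 3  # -> num = 16

Answer: 16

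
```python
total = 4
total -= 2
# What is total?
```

Trace (tracking total):
total = 4  # -> total = 4
total -= 2  # -> total = 2

Answer: 2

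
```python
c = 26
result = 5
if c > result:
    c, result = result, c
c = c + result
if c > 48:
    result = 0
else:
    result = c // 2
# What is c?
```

Answer: 31

Derivation:
Trace (tracking c):
c = 26  # -> c = 26
result = 5  # -> result = 5
if c > result:  # condition is True
    c, result = (result, c)  # -> c = 5, result = 26
c = c + result  # -> c = 31
if c > 48:  # condition is False
else:
    result = c // 2  # -> result = 15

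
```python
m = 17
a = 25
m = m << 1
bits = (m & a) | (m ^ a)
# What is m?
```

Trace (tracking m):
m = 17  # -> m = 17
a = 25  # -> a = 25
m = m << 1  # -> m = 34
bits = m & a | m ^ a  # -> bits = 59

Answer: 34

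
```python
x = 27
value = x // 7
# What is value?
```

Answer: 3

Derivation:
Trace (tracking value):
x = 27  # -> x = 27
value = x // 7  # -> value = 3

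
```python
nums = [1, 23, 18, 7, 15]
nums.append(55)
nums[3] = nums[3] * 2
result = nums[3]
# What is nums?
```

Trace (tracking nums):
nums = [1, 23, 18, 7, 15]  # -> nums = [1, 23, 18, 7, 15]
nums.append(55)  # -> nums = [1, 23, 18, 7, 15, 55]
nums[3] = nums[3] * 2  # -> nums = [1, 23, 18, 14, 15, 55]
result = nums[3]  # -> result = 14

Answer: [1, 23, 18, 14, 15, 55]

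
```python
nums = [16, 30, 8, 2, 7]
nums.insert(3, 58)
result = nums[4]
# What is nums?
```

Answer: [16, 30, 8, 58, 2, 7]

Derivation:
Trace (tracking nums):
nums = [16, 30, 8, 2, 7]  # -> nums = [16, 30, 8, 2, 7]
nums.insert(3, 58)  # -> nums = [16, 30, 8, 58, 2, 7]
result = nums[4]  # -> result = 2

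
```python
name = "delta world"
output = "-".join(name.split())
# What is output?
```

Answer: 'delta-world'

Derivation:
Trace (tracking output):
name = 'delta world'  # -> name = 'delta world'
output = '-'.join(name.split())  # -> output = 'delta-world'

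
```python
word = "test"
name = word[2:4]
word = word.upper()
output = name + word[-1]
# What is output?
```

Answer: 'stT'

Derivation:
Trace (tracking output):
word = 'test'  # -> word = 'test'
name = word[2:4]  # -> name = 'st'
word = word.upper()  # -> word = 'TEST'
output = name + word[-1]  # -> output = 'stT'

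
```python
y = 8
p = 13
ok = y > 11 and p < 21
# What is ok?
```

Answer: False

Derivation:
Trace (tracking ok):
y = 8  # -> y = 8
p = 13  # -> p = 13
ok = y > 11 and p < 21  # -> ok = False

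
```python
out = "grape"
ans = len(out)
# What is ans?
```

Answer: 5

Derivation:
Trace (tracking ans):
out = 'grape'  # -> out = 'grape'
ans = len(out)  # -> ans = 5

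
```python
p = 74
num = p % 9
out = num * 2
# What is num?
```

Trace (tracking num):
p = 74  # -> p = 74
num = p % 9  # -> num = 2
out = num * 2  # -> out = 4

Answer: 2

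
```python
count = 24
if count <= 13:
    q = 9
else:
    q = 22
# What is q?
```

Trace (tracking q):
count = 24  # -> count = 24
if count <= 13:  # condition is False
else:
    q = 22  # -> q = 22

Answer: 22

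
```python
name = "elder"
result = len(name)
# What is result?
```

Answer: 5

Derivation:
Trace (tracking result):
name = 'elder'  # -> name = 'elder'
result = len(name)  # -> result = 5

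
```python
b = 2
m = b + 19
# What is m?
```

Answer: 21

Derivation:
Trace (tracking m):
b = 2  # -> b = 2
m = b + 19  # -> m = 21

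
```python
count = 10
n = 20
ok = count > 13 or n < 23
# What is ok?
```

Trace (tracking ok):
count = 10  # -> count = 10
n = 20  # -> n = 20
ok = count > 13 or n < 23  # -> ok = True

Answer: True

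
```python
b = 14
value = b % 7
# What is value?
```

Answer: 0

Derivation:
Trace (tracking value):
b = 14  # -> b = 14
value = b % 7  # -> value = 0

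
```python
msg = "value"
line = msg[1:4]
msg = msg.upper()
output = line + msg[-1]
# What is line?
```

Trace (tracking line):
msg = 'value'  # -> msg = 'value'
line = msg[1:4]  # -> line = 'alu'
msg = msg.upper()  # -> msg = 'VALUE'
output = line + msg[-1]  # -> output = 'aluE'

Answer: 'alu'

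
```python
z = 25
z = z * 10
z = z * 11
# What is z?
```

Trace (tracking z):
z = 25  # -> z = 25
z = z * 10  # -> z = 250
z = z * 11  # -> z = 2750

Answer: 2750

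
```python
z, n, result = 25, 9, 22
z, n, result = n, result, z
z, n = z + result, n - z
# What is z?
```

Trace (tracking z):
z, n, result = (25, 9, 22)  # -> z = 25, n = 9, result = 22
z, n, result = (n, result, z)  # -> z = 9, n = 22, result = 25
z, n = (z + result, n - z)  # -> z = 34, n = 13

Answer: 34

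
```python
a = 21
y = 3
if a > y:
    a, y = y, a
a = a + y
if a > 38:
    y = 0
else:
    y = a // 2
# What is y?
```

Trace (tracking y):
a = 21  # -> a = 21
y = 3  # -> y = 3
if a > y:  # condition is True
    a, y = (y, a)  # -> a = 3, y = 21
a = a + y  # -> a = 24
if a > 38:  # condition is False
else:
    y = a // 2  # -> y = 12

Answer: 12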